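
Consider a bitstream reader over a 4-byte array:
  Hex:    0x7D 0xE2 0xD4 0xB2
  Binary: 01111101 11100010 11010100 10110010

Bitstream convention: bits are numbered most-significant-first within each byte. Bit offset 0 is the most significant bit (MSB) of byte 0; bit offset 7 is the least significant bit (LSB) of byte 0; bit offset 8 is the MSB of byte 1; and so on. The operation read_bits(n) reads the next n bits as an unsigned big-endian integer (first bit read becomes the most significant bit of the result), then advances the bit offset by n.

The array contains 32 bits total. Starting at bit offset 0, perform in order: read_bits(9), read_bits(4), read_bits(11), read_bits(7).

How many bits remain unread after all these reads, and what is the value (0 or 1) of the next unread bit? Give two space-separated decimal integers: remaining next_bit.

Answer: 1 0

Derivation:
Read 1: bits[0:9] width=9 -> value=251 (bin 011111011); offset now 9 = byte 1 bit 1; 23 bits remain
Read 2: bits[9:13] width=4 -> value=12 (bin 1100); offset now 13 = byte 1 bit 5; 19 bits remain
Read 3: bits[13:24] width=11 -> value=724 (bin 01011010100); offset now 24 = byte 3 bit 0; 8 bits remain
Read 4: bits[24:31] width=7 -> value=89 (bin 1011001); offset now 31 = byte 3 bit 7; 1 bits remain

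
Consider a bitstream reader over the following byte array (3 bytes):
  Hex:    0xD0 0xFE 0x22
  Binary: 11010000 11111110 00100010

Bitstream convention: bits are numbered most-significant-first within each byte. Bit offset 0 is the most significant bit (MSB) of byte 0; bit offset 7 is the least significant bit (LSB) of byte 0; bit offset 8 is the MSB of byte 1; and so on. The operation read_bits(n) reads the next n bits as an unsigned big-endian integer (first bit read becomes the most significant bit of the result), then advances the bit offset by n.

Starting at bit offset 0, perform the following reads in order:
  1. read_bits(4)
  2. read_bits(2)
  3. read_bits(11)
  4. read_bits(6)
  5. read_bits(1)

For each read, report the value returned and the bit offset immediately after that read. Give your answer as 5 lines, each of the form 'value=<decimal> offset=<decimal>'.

Answer: value=13 offset=4
value=0 offset=6
value=508 offset=17
value=17 offset=23
value=0 offset=24

Derivation:
Read 1: bits[0:4] width=4 -> value=13 (bin 1101); offset now 4 = byte 0 bit 4; 20 bits remain
Read 2: bits[4:6] width=2 -> value=0 (bin 00); offset now 6 = byte 0 bit 6; 18 bits remain
Read 3: bits[6:17] width=11 -> value=508 (bin 00111111100); offset now 17 = byte 2 bit 1; 7 bits remain
Read 4: bits[17:23] width=6 -> value=17 (bin 010001); offset now 23 = byte 2 bit 7; 1 bits remain
Read 5: bits[23:24] width=1 -> value=0 (bin 0); offset now 24 = byte 3 bit 0; 0 bits remain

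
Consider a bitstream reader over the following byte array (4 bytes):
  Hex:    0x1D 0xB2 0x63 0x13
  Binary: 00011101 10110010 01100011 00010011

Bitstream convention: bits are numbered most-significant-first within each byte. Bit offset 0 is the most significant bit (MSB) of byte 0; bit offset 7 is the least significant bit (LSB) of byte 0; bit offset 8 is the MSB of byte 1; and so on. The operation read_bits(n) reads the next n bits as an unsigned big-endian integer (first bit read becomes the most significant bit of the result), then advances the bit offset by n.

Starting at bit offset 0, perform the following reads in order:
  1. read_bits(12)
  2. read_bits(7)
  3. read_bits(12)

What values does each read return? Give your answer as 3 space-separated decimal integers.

Answer: 475 19 393

Derivation:
Read 1: bits[0:12] width=12 -> value=475 (bin 000111011011); offset now 12 = byte 1 bit 4; 20 bits remain
Read 2: bits[12:19] width=7 -> value=19 (bin 0010011); offset now 19 = byte 2 bit 3; 13 bits remain
Read 3: bits[19:31] width=12 -> value=393 (bin 000110001001); offset now 31 = byte 3 bit 7; 1 bits remain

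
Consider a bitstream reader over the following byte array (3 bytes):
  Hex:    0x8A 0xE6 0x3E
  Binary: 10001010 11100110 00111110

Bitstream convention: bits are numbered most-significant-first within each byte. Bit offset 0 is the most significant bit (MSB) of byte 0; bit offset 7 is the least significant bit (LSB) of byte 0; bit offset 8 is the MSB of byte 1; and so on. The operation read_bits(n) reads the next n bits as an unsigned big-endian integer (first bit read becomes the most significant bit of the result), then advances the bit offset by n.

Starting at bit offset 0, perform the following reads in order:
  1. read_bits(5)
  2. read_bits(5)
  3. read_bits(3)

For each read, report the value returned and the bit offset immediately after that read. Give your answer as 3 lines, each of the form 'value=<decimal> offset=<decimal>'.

Answer: value=17 offset=5
value=11 offset=10
value=4 offset=13

Derivation:
Read 1: bits[0:5] width=5 -> value=17 (bin 10001); offset now 5 = byte 0 bit 5; 19 bits remain
Read 2: bits[5:10] width=5 -> value=11 (bin 01011); offset now 10 = byte 1 bit 2; 14 bits remain
Read 3: bits[10:13] width=3 -> value=4 (bin 100); offset now 13 = byte 1 bit 5; 11 bits remain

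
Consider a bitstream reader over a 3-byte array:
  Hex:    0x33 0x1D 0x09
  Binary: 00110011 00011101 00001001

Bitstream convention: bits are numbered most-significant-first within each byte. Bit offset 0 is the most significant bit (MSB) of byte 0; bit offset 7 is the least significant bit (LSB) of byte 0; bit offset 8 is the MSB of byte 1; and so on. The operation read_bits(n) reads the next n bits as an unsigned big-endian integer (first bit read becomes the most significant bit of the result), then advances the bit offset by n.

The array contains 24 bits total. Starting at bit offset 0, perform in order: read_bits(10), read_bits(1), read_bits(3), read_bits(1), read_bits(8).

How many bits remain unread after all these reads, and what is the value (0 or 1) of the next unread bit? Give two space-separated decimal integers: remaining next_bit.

Read 1: bits[0:10] width=10 -> value=204 (bin 0011001100); offset now 10 = byte 1 bit 2; 14 bits remain
Read 2: bits[10:11] width=1 -> value=0 (bin 0); offset now 11 = byte 1 bit 3; 13 bits remain
Read 3: bits[11:14] width=3 -> value=7 (bin 111); offset now 14 = byte 1 bit 6; 10 bits remain
Read 4: bits[14:15] width=1 -> value=0 (bin 0); offset now 15 = byte 1 bit 7; 9 bits remain
Read 5: bits[15:23] width=8 -> value=132 (bin 10000100); offset now 23 = byte 2 bit 7; 1 bits remain

Answer: 1 1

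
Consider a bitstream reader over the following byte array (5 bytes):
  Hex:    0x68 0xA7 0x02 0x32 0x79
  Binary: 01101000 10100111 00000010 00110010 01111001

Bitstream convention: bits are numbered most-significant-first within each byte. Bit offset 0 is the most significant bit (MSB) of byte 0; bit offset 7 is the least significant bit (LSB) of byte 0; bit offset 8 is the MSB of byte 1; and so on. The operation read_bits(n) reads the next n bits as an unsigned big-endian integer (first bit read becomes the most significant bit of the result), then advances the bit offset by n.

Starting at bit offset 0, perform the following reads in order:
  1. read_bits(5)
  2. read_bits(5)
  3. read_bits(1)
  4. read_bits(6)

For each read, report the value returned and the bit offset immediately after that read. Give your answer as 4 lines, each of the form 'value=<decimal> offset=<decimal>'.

Answer: value=13 offset=5
value=2 offset=10
value=1 offset=11
value=14 offset=17

Derivation:
Read 1: bits[0:5] width=5 -> value=13 (bin 01101); offset now 5 = byte 0 bit 5; 35 bits remain
Read 2: bits[5:10] width=5 -> value=2 (bin 00010); offset now 10 = byte 1 bit 2; 30 bits remain
Read 3: bits[10:11] width=1 -> value=1 (bin 1); offset now 11 = byte 1 bit 3; 29 bits remain
Read 4: bits[11:17] width=6 -> value=14 (bin 001110); offset now 17 = byte 2 bit 1; 23 bits remain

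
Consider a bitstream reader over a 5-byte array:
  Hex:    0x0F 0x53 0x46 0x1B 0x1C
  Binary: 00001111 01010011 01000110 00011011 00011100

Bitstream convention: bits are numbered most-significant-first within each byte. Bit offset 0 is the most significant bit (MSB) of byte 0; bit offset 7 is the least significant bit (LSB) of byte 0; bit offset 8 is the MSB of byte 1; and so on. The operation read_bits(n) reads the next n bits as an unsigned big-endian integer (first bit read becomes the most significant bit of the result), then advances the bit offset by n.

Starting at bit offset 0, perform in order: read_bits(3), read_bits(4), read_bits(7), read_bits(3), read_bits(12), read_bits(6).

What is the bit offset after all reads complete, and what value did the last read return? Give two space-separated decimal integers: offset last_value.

Read 1: bits[0:3] width=3 -> value=0 (bin 000); offset now 3 = byte 0 bit 3; 37 bits remain
Read 2: bits[3:7] width=4 -> value=7 (bin 0111); offset now 7 = byte 0 bit 7; 33 bits remain
Read 3: bits[7:14] width=7 -> value=84 (bin 1010100); offset now 14 = byte 1 bit 6; 26 bits remain
Read 4: bits[14:17] width=3 -> value=6 (bin 110); offset now 17 = byte 2 bit 1; 23 bits remain
Read 5: bits[17:29] width=12 -> value=2243 (bin 100011000011); offset now 29 = byte 3 bit 5; 11 bits remain
Read 6: bits[29:35] width=6 -> value=24 (bin 011000); offset now 35 = byte 4 bit 3; 5 bits remain

Answer: 35 24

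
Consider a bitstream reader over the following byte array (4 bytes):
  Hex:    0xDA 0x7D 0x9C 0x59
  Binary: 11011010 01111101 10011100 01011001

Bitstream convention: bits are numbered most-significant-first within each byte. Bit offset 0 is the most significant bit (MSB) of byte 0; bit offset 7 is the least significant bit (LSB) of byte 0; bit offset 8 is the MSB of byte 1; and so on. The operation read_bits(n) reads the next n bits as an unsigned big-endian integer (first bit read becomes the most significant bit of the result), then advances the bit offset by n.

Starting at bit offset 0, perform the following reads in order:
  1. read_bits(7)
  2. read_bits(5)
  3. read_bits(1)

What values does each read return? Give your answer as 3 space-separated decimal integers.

Read 1: bits[0:7] width=7 -> value=109 (bin 1101101); offset now 7 = byte 0 bit 7; 25 bits remain
Read 2: bits[7:12] width=5 -> value=7 (bin 00111); offset now 12 = byte 1 bit 4; 20 bits remain
Read 3: bits[12:13] width=1 -> value=1 (bin 1); offset now 13 = byte 1 bit 5; 19 bits remain

Answer: 109 7 1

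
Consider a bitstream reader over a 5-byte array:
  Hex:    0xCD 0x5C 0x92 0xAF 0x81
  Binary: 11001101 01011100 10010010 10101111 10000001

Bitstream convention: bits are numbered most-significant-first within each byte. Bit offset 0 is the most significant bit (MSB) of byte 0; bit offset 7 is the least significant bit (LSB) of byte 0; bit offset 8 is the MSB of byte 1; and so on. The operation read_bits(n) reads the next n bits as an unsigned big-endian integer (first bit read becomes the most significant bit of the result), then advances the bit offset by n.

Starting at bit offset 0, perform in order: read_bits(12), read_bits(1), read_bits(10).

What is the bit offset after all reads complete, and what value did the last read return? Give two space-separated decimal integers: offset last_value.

Read 1: bits[0:12] width=12 -> value=3285 (bin 110011010101); offset now 12 = byte 1 bit 4; 28 bits remain
Read 2: bits[12:13] width=1 -> value=1 (bin 1); offset now 13 = byte 1 bit 5; 27 bits remain
Read 3: bits[13:23] width=10 -> value=585 (bin 1001001001); offset now 23 = byte 2 bit 7; 17 bits remain

Answer: 23 585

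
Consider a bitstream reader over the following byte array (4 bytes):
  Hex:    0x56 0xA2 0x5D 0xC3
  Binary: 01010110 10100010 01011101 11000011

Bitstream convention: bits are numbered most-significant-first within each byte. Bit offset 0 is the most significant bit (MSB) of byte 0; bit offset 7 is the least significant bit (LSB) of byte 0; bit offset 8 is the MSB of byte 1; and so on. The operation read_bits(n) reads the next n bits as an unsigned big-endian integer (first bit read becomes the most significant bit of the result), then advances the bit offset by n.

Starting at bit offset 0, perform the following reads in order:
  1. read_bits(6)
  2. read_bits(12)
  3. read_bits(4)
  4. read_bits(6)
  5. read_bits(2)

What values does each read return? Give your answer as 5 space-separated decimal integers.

Read 1: bits[0:6] width=6 -> value=21 (bin 010101); offset now 6 = byte 0 bit 6; 26 bits remain
Read 2: bits[6:18] width=12 -> value=2697 (bin 101010001001); offset now 18 = byte 2 bit 2; 14 bits remain
Read 3: bits[18:22] width=4 -> value=7 (bin 0111); offset now 22 = byte 2 bit 6; 10 bits remain
Read 4: bits[22:28] width=6 -> value=28 (bin 011100); offset now 28 = byte 3 bit 4; 4 bits remain
Read 5: bits[28:30] width=2 -> value=0 (bin 00); offset now 30 = byte 3 bit 6; 2 bits remain

Answer: 21 2697 7 28 0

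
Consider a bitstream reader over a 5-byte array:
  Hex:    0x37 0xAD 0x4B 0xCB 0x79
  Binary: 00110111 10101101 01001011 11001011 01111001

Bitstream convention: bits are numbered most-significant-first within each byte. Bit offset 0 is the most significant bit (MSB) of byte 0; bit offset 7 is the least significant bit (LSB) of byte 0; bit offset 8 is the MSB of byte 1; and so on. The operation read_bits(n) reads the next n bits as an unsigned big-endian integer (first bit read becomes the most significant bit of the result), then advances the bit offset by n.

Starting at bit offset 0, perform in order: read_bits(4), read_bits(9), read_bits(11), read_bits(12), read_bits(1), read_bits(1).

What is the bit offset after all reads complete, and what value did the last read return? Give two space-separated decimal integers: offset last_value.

Answer: 38 0

Derivation:
Read 1: bits[0:4] width=4 -> value=3 (bin 0011); offset now 4 = byte 0 bit 4; 36 bits remain
Read 2: bits[4:13] width=9 -> value=245 (bin 011110101); offset now 13 = byte 1 bit 5; 27 bits remain
Read 3: bits[13:24] width=11 -> value=1355 (bin 10101001011); offset now 24 = byte 3 bit 0; 16 bits remain
Read 4: bits[24:36] width=12 -> value=3255 (bin 110010110111); offset now 36 = byte 4 bit 4; 4 bits remain
Read 5: bits[36:37] width=1 -> value=1 (bin 1); offset now 37 = byte 4 bit 5; 3 bits remain
Read 6: bits[37:38] width=1 -> value=0 (bin 0); offset now 38 = byte 4 bit 6; 2 bits remain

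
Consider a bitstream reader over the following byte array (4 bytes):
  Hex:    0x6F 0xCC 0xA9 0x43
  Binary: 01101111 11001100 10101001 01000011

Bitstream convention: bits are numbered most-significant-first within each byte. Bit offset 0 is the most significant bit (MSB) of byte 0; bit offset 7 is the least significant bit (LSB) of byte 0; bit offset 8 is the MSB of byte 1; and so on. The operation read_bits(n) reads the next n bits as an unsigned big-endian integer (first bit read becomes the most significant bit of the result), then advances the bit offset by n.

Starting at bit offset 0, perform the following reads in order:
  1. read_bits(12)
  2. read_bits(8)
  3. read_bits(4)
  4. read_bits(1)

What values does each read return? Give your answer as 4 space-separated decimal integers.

Read 1: bits[0:12] width=12 -> value=1788 (bin 011011111100); offset now 12 = byte 1 bit 4; 20 bits remain
Read 2: bits[12:20] width=8 -> value=202 (bin 11001010); offset now 20 = byte 2 bit 4; 12 bits remain
Read 3: bits[20:24] width=4 -> value=9 (bin 1001); offset now 24 = byte 3 bit 0; 8 bits remain
Read 4: bits[24:25] width=1 -> value=0 (bin 0); offset now 25 = byte 3 bit 1; 7 bits remain

Answer: 1788 202 9 0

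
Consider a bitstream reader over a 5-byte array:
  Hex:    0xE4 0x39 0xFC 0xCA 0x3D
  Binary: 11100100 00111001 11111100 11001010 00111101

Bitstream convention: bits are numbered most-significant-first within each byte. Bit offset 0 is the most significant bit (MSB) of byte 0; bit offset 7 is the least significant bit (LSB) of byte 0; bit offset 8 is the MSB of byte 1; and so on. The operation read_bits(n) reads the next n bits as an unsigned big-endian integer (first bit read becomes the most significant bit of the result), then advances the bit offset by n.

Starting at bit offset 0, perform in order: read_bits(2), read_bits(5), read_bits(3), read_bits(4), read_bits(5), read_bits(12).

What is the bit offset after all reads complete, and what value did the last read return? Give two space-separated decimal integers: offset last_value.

Answer: 31 3685

Derivation:
Read 1: bits[0:2] width=2 -> value=3 (bin 11); offset now 2 = byte 0 bit 2; 38 bits remain
Read 2: bits[2:7] width=5 -> value=18 (bin 10010); offset now 7 = byte 0 bit 7; 33 bits remain
Read 3: bits[7:10] width=3 -> value=0 (bin 000); offset now 10 = byte 1 bit 2; 30 bits remain
Read 4: bits[10:14] width=4 -> value=14 (bin 1110); offset now 14 = byte 1 bit 6; 26 bits remain
Read 5: bits[14:19] width=5 -> value=15 (bin 01111); offset now 19 = byte 2 bit 3; 21 bits remain
Read 6: bits[19:31] width=12 -> value=3685 (bin 111001100101); offset now 31 = byte 3 bit 7; 9 bits remain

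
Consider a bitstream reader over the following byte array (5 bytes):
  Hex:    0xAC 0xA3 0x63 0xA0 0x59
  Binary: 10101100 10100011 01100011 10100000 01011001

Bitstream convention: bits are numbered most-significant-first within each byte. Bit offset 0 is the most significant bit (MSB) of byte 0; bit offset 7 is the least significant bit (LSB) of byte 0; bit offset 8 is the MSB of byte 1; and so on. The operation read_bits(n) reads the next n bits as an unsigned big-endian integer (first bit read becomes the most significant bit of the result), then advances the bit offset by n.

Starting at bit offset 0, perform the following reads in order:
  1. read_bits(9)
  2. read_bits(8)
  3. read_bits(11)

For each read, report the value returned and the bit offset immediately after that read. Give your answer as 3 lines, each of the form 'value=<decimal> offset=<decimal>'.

Answer: value=345 offset=9
value=70 offset=17
value=1594 offset=28

Derivation:
Read 1: bits[0:9] width=9 -> value=345 (bin 101011001); offset now 9 = byte 1 bit 1; 31 bits remain
Read 2: bits[9:17] width=8 -> value=70 (bin 01000110); offset now 17 = byte 2 bit 1; 23 bits remain
Read 3: bits[17:28] width=11 -> value=1594 (bin 11000111010); offset now 28 = byte 3 bit 4; 12 bits remain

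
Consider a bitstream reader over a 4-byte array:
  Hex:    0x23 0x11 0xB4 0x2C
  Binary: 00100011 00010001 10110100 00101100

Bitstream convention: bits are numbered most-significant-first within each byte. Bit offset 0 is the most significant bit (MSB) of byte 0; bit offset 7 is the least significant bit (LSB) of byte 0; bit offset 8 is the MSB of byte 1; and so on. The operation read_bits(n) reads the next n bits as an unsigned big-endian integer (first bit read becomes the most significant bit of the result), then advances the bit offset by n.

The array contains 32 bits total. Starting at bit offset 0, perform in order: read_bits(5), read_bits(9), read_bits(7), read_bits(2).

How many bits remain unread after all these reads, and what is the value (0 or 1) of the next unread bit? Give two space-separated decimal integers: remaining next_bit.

Read 1: bits[0:5] width=5 -> value=4 (bin 00100); offset now 5 = byte 0 bit 5; 27 bits remain
Read 2: bits[5:14] width=9 -> value=196 (bin 011000100); offset now 14 = byte 1 bit 6; 18 bits remain
Read 3: bits[14:21] width=7 -> value=54 (bin 0110110); offset now 21 = byte 2 bit 5; 11 bits remain
Read 4: bits[21:23] width=2 -> value=2 (bin 10); offset now 23 = byte 2 bit 7; 9 bits remain

Answer: 9 0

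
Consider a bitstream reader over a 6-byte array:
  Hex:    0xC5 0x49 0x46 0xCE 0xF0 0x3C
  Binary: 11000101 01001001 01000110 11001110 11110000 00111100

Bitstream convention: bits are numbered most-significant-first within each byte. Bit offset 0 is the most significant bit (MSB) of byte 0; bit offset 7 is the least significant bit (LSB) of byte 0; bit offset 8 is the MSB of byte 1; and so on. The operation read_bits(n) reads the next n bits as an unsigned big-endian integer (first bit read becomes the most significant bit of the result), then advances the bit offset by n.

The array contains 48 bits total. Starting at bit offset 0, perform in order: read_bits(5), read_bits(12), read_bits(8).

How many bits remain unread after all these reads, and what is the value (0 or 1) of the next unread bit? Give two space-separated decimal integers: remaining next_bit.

Read 1: bits[0:5] width=5 -> value=24 (bin 11000); offset now 5 = byte 0 bit 5; 43 bits remain
Read 2: bits[5:17] width=12 -> value=2706 (bin 101010010010); offset now 17 = byte 2 bit 1; 31 bits remain
Read 3: bits[17:25] width=8 -> value=141 (bin 10001101); offset now 25 = byte 3 bit 1; 23 bits remain

Answer: 23 1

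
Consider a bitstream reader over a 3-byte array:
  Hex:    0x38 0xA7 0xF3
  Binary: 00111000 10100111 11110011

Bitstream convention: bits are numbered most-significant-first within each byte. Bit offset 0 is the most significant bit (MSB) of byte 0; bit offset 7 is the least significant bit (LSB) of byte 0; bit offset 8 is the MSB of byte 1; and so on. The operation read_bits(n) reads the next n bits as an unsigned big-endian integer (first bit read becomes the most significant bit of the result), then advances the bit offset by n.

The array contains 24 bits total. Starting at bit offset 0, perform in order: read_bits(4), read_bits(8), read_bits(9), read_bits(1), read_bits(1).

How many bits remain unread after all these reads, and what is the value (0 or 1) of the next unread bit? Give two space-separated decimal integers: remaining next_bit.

Read 1: bits[0:4] width=4 -> value=3 (bin 0011); offset now 4 = byte 0 bit 4; 20 bits remain
Read 2: bits[4:12] width=8 -> value=138 (bin 10001010); offset now 12 = byte 1 bit 4; 12 bits remain
Read 3: bits[12:21] width=9 -> value=254 (bin 011111110); offset now 21 = byte 2 bit 5; 3 bits remain
Read 4: bits[21:22] width=1 -> value=0 (bin 0); offset now 22 = byte 2 bit 6; 2 bits remain
Read 5: bits[22:23] width=1 -> value=1 (bin 1); offset now 23 = byte 2 bit 7; 1 bits remain

Answer: 1 1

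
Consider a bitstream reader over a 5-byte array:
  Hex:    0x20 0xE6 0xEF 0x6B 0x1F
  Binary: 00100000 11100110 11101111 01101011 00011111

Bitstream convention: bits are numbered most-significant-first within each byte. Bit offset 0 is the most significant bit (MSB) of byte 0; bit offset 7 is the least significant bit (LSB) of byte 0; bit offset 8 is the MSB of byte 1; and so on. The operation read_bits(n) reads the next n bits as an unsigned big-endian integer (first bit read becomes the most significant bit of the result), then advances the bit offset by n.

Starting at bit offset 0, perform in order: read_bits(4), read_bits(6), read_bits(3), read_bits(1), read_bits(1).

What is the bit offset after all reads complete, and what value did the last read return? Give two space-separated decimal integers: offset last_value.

Answer: 15 1

Derivation:
Read 1: bits[0:4] width=4 -> value=2 (bin 0010); offset now 4 = byte 0 bit 4; 36 bits remain
Read 2: bits[4:10] width=6 -> value=3 (bin 000011); offset now 10 = byte 1 bit 2; 30 bits remain
Read 3: bits[10:13] width=3 -> value=4 (bin 100); offset now 13 = byte 1 bit 5; 27 bits remain
Read 4: bits[13:14] width=1 -> value=1 (bin 1); offset now 14 = byte 1 bit 6; 26 bits remain
Read 5: bits[14:15] width=1 -> value=1 (bin 1); offset now 15 = byte 1 bit 7; 25 bits remain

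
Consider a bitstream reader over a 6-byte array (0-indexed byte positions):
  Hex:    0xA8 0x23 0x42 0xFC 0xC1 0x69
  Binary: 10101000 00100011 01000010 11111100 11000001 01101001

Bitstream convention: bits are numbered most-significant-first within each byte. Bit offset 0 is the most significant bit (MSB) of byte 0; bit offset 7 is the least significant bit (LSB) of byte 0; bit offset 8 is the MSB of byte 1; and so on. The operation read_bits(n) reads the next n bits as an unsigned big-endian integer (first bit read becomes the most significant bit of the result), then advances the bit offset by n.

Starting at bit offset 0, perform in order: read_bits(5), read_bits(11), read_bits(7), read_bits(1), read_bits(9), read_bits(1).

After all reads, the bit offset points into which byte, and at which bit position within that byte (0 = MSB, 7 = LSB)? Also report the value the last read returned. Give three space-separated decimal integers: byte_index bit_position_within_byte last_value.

Answer: 4 2 1

Derivation:
Read 1: bits[0:5] width=5 -> value=21 (bin 10101); offset now 5 = byte 0 bit 5; 43 bits remain
Read 2: bits[5:16] width=11 -> value=35 (bin 00000100011); offset now 16 = byte 2 bit 0; 32 bits remain
Read 3: bits[16:23] width=7 -> value=33 (bin 0100001); offset now 23 = byte 2 bit 7; 25 bits remain
Read 4: bits[23:24] width=1 -> value=0 (bin 0); offset now 24 = byte 3 bit 0; 24 bits remain
Read 5: bits[24:33] width=9 -> value=505 (bin 111111001); offset now 33 = byte 4 bit 1; 15 bits remain
Read 6: bits[33:34] width=1 -> value=1 (bin 1); offset now 34 = byte 4 bit 2; 14 bits remain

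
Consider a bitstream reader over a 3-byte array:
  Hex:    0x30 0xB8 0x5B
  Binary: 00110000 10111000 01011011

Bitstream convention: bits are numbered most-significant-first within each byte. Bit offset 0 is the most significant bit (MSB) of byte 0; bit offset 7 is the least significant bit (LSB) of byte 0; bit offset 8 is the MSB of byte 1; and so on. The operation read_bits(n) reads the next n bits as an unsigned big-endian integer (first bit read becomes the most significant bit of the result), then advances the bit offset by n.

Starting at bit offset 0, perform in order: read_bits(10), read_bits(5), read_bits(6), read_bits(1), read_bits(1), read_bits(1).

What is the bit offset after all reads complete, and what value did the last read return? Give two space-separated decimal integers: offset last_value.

Read 1: bits[0:10] width=10 -> value=194 (bin 0011000010); offset now 10 = byte 1 bit 2; 14 bits remain
Read 2: bits[10:15] width=5 -> value=28 (bin 11100); offset now 15 = byte 1 bit 7; 9 bits remain
Read 3: bits[15:21] width=6 -> value=11 (bin 001011); offset now 21 = byte 2 bit 5; 3 bits remain
Read 4: bits[21:22] width=1 -> value=0 (bin 0); offset now 22 = byte 2 bit 6; 2 bits remain
Read 5: bits[22:23] width=1 -> value=1 (bin 1); offset now 23 = byte 2 bit 7; 1 bits remain
Read 6: bits[23:24] width=1 -> value=1 (bin 1); offset now 24 = byte 3 bit 0; 0 bits remain

Answer: 24 1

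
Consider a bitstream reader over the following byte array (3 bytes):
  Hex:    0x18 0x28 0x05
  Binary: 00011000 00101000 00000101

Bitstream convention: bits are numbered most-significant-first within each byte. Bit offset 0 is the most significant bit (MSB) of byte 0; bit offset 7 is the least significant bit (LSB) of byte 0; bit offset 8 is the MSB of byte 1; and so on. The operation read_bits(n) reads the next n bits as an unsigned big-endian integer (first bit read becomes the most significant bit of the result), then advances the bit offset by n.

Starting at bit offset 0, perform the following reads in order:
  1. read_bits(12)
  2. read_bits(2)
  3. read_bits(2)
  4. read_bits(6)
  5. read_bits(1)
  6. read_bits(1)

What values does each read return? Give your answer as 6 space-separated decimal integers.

Read 1: bits[0:12] width=12 -> value=386 (bin 000110000010); offset now 12 = byte 1 bit 4; 12 bits remain
Read 2: bits[12:14] width=2 -> value=2 (bin 10); offset now 14 = byte 1 bit 6; 10 bits remain
Read 3: bits[14:16] width=2 -> value=0 (bin 00); offset now 16 = byte 2 bit 0; 8 bits remain
Read 4: bits[16:22] width=6 -> value=1 (bin 000001); offset now 22 = byte 2 bit 6; 2 bits remain
Read 5: bits[22:23] width=1 -> value=0 (bin 0); offset now 23 = byte 2 bit 7; 1 bits remain
Read 6: bits[23:24] width=1 -> value=1 (bin 1); offset now 24 = byte 3 bit 0; 0 bits remain

Answer: 386 2 0 1 0 1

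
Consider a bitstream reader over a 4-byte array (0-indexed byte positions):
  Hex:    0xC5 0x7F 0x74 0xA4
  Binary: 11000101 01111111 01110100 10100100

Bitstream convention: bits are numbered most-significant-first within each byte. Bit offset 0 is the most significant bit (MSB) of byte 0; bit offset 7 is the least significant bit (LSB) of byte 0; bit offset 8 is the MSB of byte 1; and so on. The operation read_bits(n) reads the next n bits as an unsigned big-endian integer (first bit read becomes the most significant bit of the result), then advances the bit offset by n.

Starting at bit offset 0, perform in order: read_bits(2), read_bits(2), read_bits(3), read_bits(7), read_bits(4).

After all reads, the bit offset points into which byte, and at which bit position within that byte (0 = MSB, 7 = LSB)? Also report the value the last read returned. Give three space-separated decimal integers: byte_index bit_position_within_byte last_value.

Answer: 2 2 13

Derivation:
Read 1: bits[0:2] width=2 -> value=3 (bin 11); offset now 2 = byte 0 bit 2; 30 bits remain
Read 2: bits[2:4] width=2 -> value=0 (bin 00); offset now 4 = byte 0 bit 4; 28 bits remain
Read 3: bits[4:7] width=3 -> value=2 (bin 010); offset now 7 = byte 0 bit 7; 25 bits remain
Read 4: bits[7:14] width=7 -> value=95 (bin 1011111); offset now 14 = byte 1 bit 6; 18 bits remain
Read 5: bits[14:18] width=4 -> value=13 (bin 1101); offset now 18 = byte 2 bit 2; 14 bits remain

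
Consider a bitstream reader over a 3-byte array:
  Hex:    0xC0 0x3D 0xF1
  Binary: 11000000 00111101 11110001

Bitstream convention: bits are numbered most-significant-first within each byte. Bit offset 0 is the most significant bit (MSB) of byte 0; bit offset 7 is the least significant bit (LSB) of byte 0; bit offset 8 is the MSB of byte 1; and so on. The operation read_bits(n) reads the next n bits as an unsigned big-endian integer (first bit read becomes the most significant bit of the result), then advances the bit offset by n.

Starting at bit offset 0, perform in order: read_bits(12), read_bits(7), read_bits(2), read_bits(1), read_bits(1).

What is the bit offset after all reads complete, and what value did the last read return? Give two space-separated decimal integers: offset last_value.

Answer: 23 0

Derivation:
Read 1: bits[0:12] width=12 -> value=3075 (bin 110000000011); offset now 12 = byte 1 bit 4; 12 bits remain
Read 2: bits[12:19] width=7 -> value=111 (bin 1101111); offset now 19 = byte 2 bit 3; 5 bits remain
Read 3: bits[19:21] width=2 -> value=2 (bin 10); offset now 21 = byte 2 bit 5; 3 bits remain
Read 4: bits[21:22] width=1 -> value=0 (bin 0); offset now 22 = byte 2 bit 6; 2 bits remain
Read 5: bits[22:23] width=1 -> value=0 (bin 0); offset now 23 = byte 2 bit 7; 1 bits remain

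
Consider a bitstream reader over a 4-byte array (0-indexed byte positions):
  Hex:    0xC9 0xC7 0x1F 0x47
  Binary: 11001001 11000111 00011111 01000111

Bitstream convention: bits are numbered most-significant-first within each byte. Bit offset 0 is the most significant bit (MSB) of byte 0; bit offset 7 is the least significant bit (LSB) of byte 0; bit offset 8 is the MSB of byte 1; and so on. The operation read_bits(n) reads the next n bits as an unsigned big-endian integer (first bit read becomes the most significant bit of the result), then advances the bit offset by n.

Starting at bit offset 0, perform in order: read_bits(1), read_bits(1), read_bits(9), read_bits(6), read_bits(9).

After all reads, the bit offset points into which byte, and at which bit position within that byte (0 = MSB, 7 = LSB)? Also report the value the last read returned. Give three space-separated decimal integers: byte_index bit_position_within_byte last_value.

Answer: 3 2 125

Derivation:
Read 1: bits[0:1] width=1 -> value=1 (bin 1); offset now 1 = byte 0 bit 1; 31 bits remain
Read 2: bits[1:2] width=1 -> value=1 (bin 1); offset now 2 = byte 0 bit 2; 30 bits remain
Read 3: bits[2:11] width=9 -> value=78 (bin 001001110); offset now 11 = byte 1 bit 3; 21 bits remain
Read 4: bits[11:17] width=6 -> value=14 (bin 001110); offset now 17 = byte 2 bit 1; 15 bits remain
Read 5: bits[17:26] width=9 -> value=125 (bin 001111101); offset now 26 = byte 3 bit 2; 6 bits remain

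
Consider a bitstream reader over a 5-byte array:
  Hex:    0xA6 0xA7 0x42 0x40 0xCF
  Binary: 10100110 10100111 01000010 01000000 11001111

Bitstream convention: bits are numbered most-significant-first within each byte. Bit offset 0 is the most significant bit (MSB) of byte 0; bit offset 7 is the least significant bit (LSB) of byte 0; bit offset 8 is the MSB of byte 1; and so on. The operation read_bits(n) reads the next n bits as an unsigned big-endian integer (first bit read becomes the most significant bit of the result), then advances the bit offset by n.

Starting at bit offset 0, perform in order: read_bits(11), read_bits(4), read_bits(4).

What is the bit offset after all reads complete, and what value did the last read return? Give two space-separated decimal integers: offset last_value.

Answer: 19 10

Derivation:
Read 1: bits[0:11] width=11 -> value=1333 (bin 10100110101); offset now 11 = byte 1 bit 3; 29 bits remain
Read 2: bits[11:15] width=4 -> value=3 (bin 0011); offset now 15 = byte 1 bit 7; 25 bits remain
Read 3: bits[15:19] width=4 -> value=10 (bin 1010); offset now 19 = byte 2 bit 3; 21 bits remain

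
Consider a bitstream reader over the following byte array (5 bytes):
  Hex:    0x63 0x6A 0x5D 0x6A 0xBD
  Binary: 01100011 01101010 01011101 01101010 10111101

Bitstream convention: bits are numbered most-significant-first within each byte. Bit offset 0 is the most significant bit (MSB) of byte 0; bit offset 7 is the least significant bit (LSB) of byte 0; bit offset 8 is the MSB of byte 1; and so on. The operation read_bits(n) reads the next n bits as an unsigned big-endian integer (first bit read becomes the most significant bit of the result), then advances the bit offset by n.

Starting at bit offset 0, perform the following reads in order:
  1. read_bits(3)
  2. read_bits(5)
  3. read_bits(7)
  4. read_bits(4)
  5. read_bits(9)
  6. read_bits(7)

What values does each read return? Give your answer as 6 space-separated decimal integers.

Answer: 3 3 53 2 470 85

Derivation:
Read 1: bits[0:3] width=3 -> value=3 (bin 011); offset now 3 = byte 0 bit 3; 37 bits remain
Read 2: bits[3:8] width=5 -> value=3 (bin 00011); offset now 8 = byte 1 bit 0; 32 bits remain
Read 3: bits[8:15] width=7 -> value=53 (bin 0110101); offset now 15 = byte 1 bit 7; 25 bits remain
Read 4: bits[15:19] width=4 -> value=2 (bin 0010); offset now 19 = byte 2 bit 3; 21 bits remain
Read 5: bits[19:28] width=9 -> value=470 (bin 111010110); offset now 28 = byte 3 bit 4; 12 bits remain
Read 6: bits[28:35] width=7 -> value=85 (bin 1010101); offset now 35 = byte 4 bit 3; 5 bits remain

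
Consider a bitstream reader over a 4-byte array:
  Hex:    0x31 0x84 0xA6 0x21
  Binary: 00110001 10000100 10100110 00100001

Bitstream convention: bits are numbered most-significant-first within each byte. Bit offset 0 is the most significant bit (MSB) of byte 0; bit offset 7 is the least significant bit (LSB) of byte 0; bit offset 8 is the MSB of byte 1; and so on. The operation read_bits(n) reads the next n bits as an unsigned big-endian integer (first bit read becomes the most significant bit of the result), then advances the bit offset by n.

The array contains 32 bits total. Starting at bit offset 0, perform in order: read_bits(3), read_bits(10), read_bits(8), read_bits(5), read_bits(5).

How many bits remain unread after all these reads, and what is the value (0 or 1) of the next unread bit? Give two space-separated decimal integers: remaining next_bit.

Answer: 1 1

Derivation:
Read 1: bits[0:3] width=3 -> value=1 (bin 001); offset now 3 = byte 0 bit 3; 29 bits remain
Read 2: bits[3:13] width=10 -> value=560 (bin 1000110000); offset now 13 = byte 1 bit 5; 19 bits remain
Read 3: bits[13:21] width=8 -> value=148 (bin 10010100); offset now 21 = byte 2 bit 5; 11 bits remain
Read 4: bits[21:26] width=5 -> value=24 (bin 11000); offset now 26 = byte 3 bit 2; 6 bits remain
Read 5: bits[26:31] width=5 -> value=16 (bin 10000); offset now 31 = byte 3 bit 7; 1 bits remain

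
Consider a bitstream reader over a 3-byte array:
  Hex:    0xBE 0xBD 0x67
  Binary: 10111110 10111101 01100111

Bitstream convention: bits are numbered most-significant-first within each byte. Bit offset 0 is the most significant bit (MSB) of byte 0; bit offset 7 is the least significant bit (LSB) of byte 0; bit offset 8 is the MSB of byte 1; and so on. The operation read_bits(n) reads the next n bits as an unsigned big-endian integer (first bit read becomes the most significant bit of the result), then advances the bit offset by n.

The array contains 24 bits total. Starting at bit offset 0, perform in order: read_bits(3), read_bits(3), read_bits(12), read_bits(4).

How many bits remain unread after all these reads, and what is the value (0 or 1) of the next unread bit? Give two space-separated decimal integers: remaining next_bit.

Read 1: bits[0:3] width=3 -> value=5 (bin 101); offset now 3 = byte 0 bit 3; 21 bits remain
Read 2: bits[3:6] width=3 -> value=7 (bin 111); offset now 6 = byte 0 bit 6; 18 bits remain
Read 3: bits[6:18] width=12 -> value=2805 (bin 101011110101); offset now 18 = byte 2 bit 2; 6 bits remain
Read 4: bits[18:22] width=4 -> value=9 (bin 1001); offset now 22 = byte 2 bit 6; 2 bits remain

Answer: 2 1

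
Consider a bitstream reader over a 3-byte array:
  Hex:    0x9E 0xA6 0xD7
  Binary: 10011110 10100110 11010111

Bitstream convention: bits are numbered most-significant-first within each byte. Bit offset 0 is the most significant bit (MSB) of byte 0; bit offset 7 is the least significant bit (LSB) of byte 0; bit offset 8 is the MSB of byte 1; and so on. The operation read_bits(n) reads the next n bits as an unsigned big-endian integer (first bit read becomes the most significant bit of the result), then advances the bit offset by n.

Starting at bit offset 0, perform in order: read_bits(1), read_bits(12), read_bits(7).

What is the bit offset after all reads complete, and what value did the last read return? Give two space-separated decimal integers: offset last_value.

Answer: 20 109

Derivation:
Read 1: bits[0:1] width=1 -> value=1 (bin 1); offset now 1 = byte 0 bit 1; 23 bits remain
Read 2: bits[1:13] width=12 -> value=980 (bin 001111010100); offset now 13 = byte 1 bit 5; 11 bits remain
Read 3: bits[13:20] width=7 -> value=109 (bin 1101101); offset now 20 = byte 2 bit 4; 4 bits remain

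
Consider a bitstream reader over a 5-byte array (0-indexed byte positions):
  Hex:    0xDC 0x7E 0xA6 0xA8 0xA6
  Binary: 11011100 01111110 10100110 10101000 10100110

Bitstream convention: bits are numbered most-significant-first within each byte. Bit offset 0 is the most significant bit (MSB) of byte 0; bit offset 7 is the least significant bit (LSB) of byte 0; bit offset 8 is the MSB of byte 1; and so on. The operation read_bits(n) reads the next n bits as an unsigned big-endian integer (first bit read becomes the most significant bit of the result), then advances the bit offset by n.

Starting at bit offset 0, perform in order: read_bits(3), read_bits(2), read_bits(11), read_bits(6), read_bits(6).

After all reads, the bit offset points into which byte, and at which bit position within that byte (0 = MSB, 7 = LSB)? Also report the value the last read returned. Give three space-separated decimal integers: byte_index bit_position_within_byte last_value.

Answer: 3 4 42

Derivation:
Read 1: bits[0:3] width=3 -> value=6 (bin 110); offset now 3 = byte 0 bit 3; 37 bits remain
Read 2: bits[3:5] width=2 -> value=3 (bin 11); offset now 5 = byte 0 bit 5; 35 bits remain
Read 3: bits[5:16] width=11 -> value=1150 (bin 10001111110); offset now 16 = byte 2 bit 0; 24 bits remain
Read 4: bits[16:22] width=6 -> value=41 (bin 101001); offset now 22 = byte 2 bit 6; 18 bits remain
Read 5: bits[22:28] width=6 -> value=42 (bin 101010); offset now 28 = byte 3 bit 4; 12 bits remain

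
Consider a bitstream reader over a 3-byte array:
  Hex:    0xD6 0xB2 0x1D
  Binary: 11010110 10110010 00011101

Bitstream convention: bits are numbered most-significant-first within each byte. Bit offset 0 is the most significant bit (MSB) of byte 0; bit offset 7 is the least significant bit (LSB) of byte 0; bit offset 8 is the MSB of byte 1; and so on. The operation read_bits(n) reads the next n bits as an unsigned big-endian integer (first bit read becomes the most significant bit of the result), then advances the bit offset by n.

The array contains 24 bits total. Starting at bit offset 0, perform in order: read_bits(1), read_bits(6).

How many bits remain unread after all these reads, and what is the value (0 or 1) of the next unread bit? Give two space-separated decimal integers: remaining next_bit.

Answer: 17 0

Derivation:
Read 1: bits[0:1] width=1 -> value=1 (bin 1); offset now 1 = byte 0 bit 1; 23 bits remain
Read 2: bits[1:7] width=6 -> value=43 (bin 101011); offset now 7 = byte 0 bit 7; 17 bits remain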